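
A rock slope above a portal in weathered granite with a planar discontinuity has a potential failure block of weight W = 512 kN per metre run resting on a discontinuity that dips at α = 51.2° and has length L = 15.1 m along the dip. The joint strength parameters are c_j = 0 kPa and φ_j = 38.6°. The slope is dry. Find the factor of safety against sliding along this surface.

FS = 0.64

Resolving the block weight along and normal to the plane and applying the Mohr–Coulomb strength on the joint:
N' = W cosα = 512·cos51.2° = 320.8 kN/m
Driving force T = W sinα = 512·sin51.2° = 399.0 kN/m
Resisting force R = c_j·L + N'·tanφ_j = 0·15.1 + 320.8·tan38.6° = 0.0 + 256.1 = 256.1 kN/m
FS = R / T = 256.1 / 399.0 = 0.642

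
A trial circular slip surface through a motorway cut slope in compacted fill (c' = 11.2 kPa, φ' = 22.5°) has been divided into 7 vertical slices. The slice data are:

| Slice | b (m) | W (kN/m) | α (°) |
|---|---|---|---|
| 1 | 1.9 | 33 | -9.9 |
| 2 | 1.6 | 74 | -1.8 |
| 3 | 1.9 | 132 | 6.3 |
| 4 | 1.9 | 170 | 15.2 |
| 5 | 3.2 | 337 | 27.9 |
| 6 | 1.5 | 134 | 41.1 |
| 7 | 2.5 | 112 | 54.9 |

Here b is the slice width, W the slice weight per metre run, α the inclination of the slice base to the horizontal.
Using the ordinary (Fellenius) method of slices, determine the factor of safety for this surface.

Ordinary method of slices: FS = Σ[c'·Δl_i + (W_i cosα_i)·tanφ'] / Σ W_i sinα_i, with Δl_i = b_i / cosα_i.
Slice 1: Δl = 1.9/cos(-9.9°) = 1.929 m; N'_1 = 33·cos(-9.9°) = 32.5; c'Δl = 21.60; W sinα = -5.7
Slice 2: Δl = 1.6/cos(-1.8°) = 1.601 m; N'_2 = 74·cos(-1.8°) = 74.0; c'Δl = 17.93; W sinα = -2.3
Slice 3: Δl = 1.9/cos6.3° = 1.912 m; N'_3 = 132·cos6.3° = 131.2; c'Δl = 21.41; W sinα = 14.5
Slice 4: Δl = 1.9/cos15.2° = 1.969 m; N'_4 = 170·cos15.2° = 164.1; c'Δl = 22.05; W sinα = 44.6
Slice 5: Δl = 3.2/cos27.9° = 3.621 m; N'_5 = 337·cos27.9° = 297.8; c'Δl = 40.55; W sinα = 157.7
Slice 6: Δl = 1.5/cos41.1° = 1.991 m; N'_6 = 134·cos41.1° = 101.0; c'Δl = 22.29; W sinα = 88.1
Slice 7: Δl = 2.5/cos54.9° = 4.348 m; N'_7 = 112·cos54.9° = 64.4; c'Δl = 48.70; W sinα = 91.6
Σc'Δl = 194.5 kN/m; ΣN' = 864.9 kN/m; ΣW sinα = 388.5 kN/m
Resisting = 194.5 + 864.9·tan22.5° = 194.5 + 358.3 = 552.8 kN/m
FS = 552.8 / 388.5 = 1.423

FS = 1.42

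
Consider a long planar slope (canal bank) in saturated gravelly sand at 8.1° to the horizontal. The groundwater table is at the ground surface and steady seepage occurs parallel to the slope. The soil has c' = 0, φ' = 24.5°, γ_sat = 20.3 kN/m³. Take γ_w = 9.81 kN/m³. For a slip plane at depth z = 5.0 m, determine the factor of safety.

FS = 1.65

With seepage parallel to the slope and the water table at the surface, the effective normal stress on the slip plane uses the buoyant unit weight γ' = γ_sat − γ_w while the driving shear stress uses γ_sat:
FS = [c' + γ' z cos²β tanφ'] / [γ_sat z sinβ cosβ]
(For c' = 0 this reduces to FS = (γ'/γ_sat)·tanφ'/tanβ.)
γ' = 20.3 − 9.81 = 10.49 kN/m³
Numerator = 0.0 + 10.49·5.0·cos²8.1°·tan24.5° = 0.0 + 10.49·5.0·0.9801·0.4557 = 23.428 kPa
Denominator = 20.3·5.0·sin8.1°·cos8.1° = 20.3·5.0·0.1409·0.9900 = 14.159 kPa
FS = 23.428 / 14.159 = 1.655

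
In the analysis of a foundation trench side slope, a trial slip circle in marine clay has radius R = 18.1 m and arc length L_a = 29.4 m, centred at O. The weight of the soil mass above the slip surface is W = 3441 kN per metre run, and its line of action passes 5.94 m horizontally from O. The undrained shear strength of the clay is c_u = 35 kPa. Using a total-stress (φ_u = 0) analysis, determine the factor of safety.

FS = 0.91

Taking moments about the centre O, the resisting moment is provided by the undrained shear strength acting along the arc:
M_R = c_u·L_a·R = 35·29.40·18.1 = 18624.9 kN·m/m
M_D = W·d = 3441·5.94 = 20439.5 kN·m/m
FS = M_R / M_D = 18624.9 / 20439.5 = 0.911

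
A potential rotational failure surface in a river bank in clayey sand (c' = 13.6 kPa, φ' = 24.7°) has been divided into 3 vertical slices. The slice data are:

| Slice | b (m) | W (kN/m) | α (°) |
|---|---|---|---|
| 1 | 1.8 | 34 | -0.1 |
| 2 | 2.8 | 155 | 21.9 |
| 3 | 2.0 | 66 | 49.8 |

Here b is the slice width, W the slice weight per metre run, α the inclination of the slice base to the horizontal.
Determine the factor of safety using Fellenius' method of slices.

Ordinary method of slices: FS = Σ[c'·Δl_i + (W_i cosα_i)·tanφ'] / Σ W_i sinα_i, with Δl_i = b_i / cosα_i.
Slice 1: Δl = 1.8/cos(-0.1°) = 1.800 m; N'_1 = 34·cos(-0.1°) = 34.0; c'Δl = 24.48; W sinα = -0.1
Slice 2: Δl = 2.8/cos21.9° = 3.018 m; N'_2 = 155·cos21.9° = 143.8; c'Δl = 41.04; W sinα = 57.8
Slice 3: Δl = 2.0/cos49.8° = 3.099 m; N'_3 = 66·cos49.8° = 42.6; c'Δl = 42.14; W sinα = 50.4
Σc'Δl = 107.7 kN/m; ΣN' = 220.4 kN/m; ΣW sinα = 108.2 kN/m
Resisting = 107.7 + 220.4·tan24.7° = 107.7 + 101.4 = 209.0 kN/m
FS = 209.0 / 108.2 = 1.933

FS = 1.93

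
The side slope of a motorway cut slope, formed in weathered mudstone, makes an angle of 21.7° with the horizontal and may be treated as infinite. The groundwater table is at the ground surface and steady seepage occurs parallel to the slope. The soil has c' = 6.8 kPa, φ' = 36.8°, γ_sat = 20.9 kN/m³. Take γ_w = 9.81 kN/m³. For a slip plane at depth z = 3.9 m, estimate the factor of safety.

With seepage parallel to the slope and the water table at the surface, the effective normal stress on the slip plane uses the buoyant unit weight γ' = γ_sat − γ_w while the driving shear stress uses γ_sat:
FS = [c' + γ' z cos²β tanφ'] / [γ_sat z sinβ cosβ]
γ' = 20.9 − 9.81 = 11.09 kN/m³
Numerator = 6.8 + 11.09·3.9·cos²21.7°·tan36.8° = 6.8 + 11.09·3.9·0.8633·0.7481 = 34.732 kPa
Denominator = 20.9·3.9·sin21.7°·cos21.7° = 20.9·3.9·0.3697·0.9291 = 28.002 kPa
FS = 34.732 / 28.002 = 1.240

FS = 1.24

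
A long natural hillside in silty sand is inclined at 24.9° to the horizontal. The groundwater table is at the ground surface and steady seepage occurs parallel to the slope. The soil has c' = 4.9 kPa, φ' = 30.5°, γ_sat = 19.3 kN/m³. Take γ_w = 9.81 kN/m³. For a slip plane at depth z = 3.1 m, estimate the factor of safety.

FS = 0.84

With seepage parallel to the slope and the water table at the surface, the effective normal stress on the slip plane uses the buoyant unit weight γ' = γ_sat − γ_w while the driving shear stress uses γ_sat:
FS = [c' + γ' z cos²β tanφ'] / [γ_sat z sinβ cosβ]
γ' = 19.3 − 9.81 = 9.49 kN/m³
Numerator = 4.9 + 9.49·3.1·cos²24.9°·tan30.5° = 4.9 + 9.49·3.1·0.8227·0.5890 = 19.157 kPa
Denominator = 19.3·3.1·sin24.9°·cos24.9° = 19.3·3.1·0.4210·0.9070 = 22.849 kPa
FS = 19.157 / 22.849 = 0.838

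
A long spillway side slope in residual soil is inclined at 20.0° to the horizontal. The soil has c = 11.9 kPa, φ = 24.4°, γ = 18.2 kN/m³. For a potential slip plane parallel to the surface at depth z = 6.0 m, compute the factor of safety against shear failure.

For an infinite slope with a slip plane parallel to the surface (no pore pressure): FS = [c + γz cos²β tanφ] / [γz sinβ cosβ].
γz = 18.2·6.0 = 109.20 kN/m²
Numerator = 11.9 + 109.20·cos²20.0°·tan24.4° = 11.9 + 109.20·0.8830·0.4536 = 55.641 kPa
Denominator = 109.20·sin20.0°·cos20.0° = 109.20·0.3420·0.9397 = 35.096 kPa
FS = 55.641 / 35.096 = 1.585

FS = 1.59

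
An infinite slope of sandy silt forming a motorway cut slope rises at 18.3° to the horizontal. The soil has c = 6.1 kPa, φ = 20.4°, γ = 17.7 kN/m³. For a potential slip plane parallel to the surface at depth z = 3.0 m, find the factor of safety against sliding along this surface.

For an infinite slope with a slip plane parallel to the surface (no pore pressure): FS = [c + γz cos²β tanφ] / [γz sinβ cosβ].
γz = 17.7·3.0 = 53.10 kN/m²
Numerator = 6.1 + 53.10·cos²18.3°·tan20.4° = 6.1 + 53.10·0.9014·0.3719 = 23.901 kPa
Denominator = 53.10·sin18.3°·cos18.3° = 53.10·0.3140·0.9494 = 15.830 kPa
FS = 23.901 / 15.830 = 1.510

FS = 1.51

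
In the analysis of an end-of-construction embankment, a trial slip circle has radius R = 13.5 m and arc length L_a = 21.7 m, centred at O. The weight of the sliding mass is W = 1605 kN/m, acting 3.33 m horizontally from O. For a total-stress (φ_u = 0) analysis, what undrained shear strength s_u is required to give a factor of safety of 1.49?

FS = s_u·L_a·R / (W·d), so s_u = FS·W·d / (L_a·R).
s_u = 1.49·1605·3.33 / (21.70·13.5) = 7963.5 / 292.95 = 27.18 kPa

s_u = 27.2 kPa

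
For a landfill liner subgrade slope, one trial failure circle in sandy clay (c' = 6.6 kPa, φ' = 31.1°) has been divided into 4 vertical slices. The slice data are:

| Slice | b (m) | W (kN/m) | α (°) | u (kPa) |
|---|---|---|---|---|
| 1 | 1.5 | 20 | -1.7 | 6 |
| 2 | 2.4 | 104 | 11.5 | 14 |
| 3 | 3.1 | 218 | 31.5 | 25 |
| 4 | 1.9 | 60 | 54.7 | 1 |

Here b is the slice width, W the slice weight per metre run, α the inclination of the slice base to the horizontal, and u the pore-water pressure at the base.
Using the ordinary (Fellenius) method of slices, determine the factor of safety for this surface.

FS = 1.07

Ordinary method of slices: FS = Σ[c'·Δl_i + (W_i cosα_i − u_i·Δl_i)·tanφ'] / Σ W_i sinα_i, with Δl_i = b_i / cosα_i.
Slice 1: Δl = 1.5/cos(-1.7°) = 1.501 m; N'_1 = 20·cos(-1.7°) − 6·1.501 = 11.0; c'Δl = 9.90; W sinα = -0.6
Slice 2: Δl = 2.4/cos11.5° = 2.449 m; N'_2 = 104·cos11.5° − 14·2.449 = 67.6; c'Δl = 16.16; W sinα = 20.7
Slice 3: Δl = 3.1/cos31.5° = 3.636 m; N'_3 = 218·cos31.5° − 25·3.636 = 95.0; c'Δl = 24.00; W sinα = 113.9
Slice 4: Δl = 1.9/cos54.7° = 3.288 m; N'_4 = 60·cos54.7° − 1·3.288 = 31.4; c'Δl = 21.70; W sinα = 49.0
Σc'Δl = 71.8 kN/m; ΣN' = 205.0 kN/m; ΣW sinα = 183.0 kN/m
Resisting = 71.8 + 205.0·tan31.1° = 71.8 + 123.6 = 195.4 kN/m
FS = 195.4 / 183.0 = 1.068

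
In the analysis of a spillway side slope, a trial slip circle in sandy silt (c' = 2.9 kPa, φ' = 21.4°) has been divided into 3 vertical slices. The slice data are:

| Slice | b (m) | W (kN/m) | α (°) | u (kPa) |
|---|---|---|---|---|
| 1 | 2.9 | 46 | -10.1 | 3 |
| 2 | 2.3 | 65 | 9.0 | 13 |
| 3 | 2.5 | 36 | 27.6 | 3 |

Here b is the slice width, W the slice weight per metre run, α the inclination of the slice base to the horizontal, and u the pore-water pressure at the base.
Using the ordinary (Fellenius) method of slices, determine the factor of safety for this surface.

Ordinary method of slices: FS = Σ[c'·Δl_i + (W_i cosα_i − u_i·Δl_i)·tanφ'] / Σ W_i sinα_i, with Δl_i = b_i / cosα_i.
Slice 1: Δl = 2.9/cos(-10.1°) = 2.946 m; N'_1 = 46·cos(-10.1°) − 3·2.946 = 36.5; c'Δl = 8.54; W sinα = -8.1
Slice 2: Δl = 2.3/cos9.0° = 2.329 m; N'_2 = 65·cos9.0° − 13·2.329 = 33.9; c'Δl = 6.75; W sinα = 10.2
Slice 3: Δl = 2.5/cos27.6° = 2.821 m; N'_3 = 36·cos27.6° − 3·2.821 = 23.4; c'Δl = 8.18; W sinα = 16.7
Σc'Δl = 23.5 kN/m; ΣN' = 93.8 kN/m; ΣW sinα = 18.8 kN/m
Resisting = 23.5 + 93.8·tan21.4° = 23.5 + 36.8 = 60.2 kN/m
FS = 60.2 / 18.8 = 3.208

FS = 3.21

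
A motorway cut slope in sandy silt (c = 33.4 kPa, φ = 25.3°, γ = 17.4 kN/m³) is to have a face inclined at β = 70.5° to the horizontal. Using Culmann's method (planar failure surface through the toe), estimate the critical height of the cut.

H_c = 22.15 m

Culmann's analysis gives the critical failure plane at α_cr = (β + φ)/2 = (70.5 + 25.3)/2 = 47.9°, and the critical height
H_c = (4c/γ) · sinβ cosφ / [1 − cos(β − φ)]
    = (4·33.4/17.4) · sin70.5°·cos25.3° / [1 − cos(45.2°)]
    = 7.678 · 0.9426·0.9041 / [1 − 0.7046]
    = 7.678 · 0.8522 / 0.2954
    = 22.15 m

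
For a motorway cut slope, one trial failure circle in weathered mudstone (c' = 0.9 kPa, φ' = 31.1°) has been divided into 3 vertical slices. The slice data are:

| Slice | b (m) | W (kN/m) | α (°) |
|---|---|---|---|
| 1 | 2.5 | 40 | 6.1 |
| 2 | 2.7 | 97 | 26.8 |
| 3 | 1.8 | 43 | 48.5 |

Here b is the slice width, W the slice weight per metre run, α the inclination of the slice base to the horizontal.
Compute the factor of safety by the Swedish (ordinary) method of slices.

Ordinary method of slices: FS = Σ[c'·Δl_i + (W_i cosα_i)·tanφ'] / Σ W_i sinα_i, with Δl_i = b_i / cosα_i.
Slice 1: Δl = 2.5/cos6.1° = 2.514 m; N'_1 = 40·cos6.1° = 39.8; c'Δl = 2.26; W sinα = 4.3
Slice 2: Δl = 2.7/cos26.8° = 3.025 m; N'_2 = 97·cos26.8° = 86.6; c'Δl = 2.72; W sinα = 43.7
Slice 3: Δl = 1.8/cos48.5° = 2.716 m; N'_3 = 43·cos48.5° = 28.5; c'Δl = 2.44; W sinα = 32.2
Σc'Δl = 7.4 kN/m; ΣN' = 154.8 kN/m; ΣW sinα = 80.2 kN/m
Resisting = 7.4 + 154.8·tan31.1° = 7.4 + 93.4 = 100.8 kN/m
FS = 100.8 / 80.2 = 1.257

FS = 1.26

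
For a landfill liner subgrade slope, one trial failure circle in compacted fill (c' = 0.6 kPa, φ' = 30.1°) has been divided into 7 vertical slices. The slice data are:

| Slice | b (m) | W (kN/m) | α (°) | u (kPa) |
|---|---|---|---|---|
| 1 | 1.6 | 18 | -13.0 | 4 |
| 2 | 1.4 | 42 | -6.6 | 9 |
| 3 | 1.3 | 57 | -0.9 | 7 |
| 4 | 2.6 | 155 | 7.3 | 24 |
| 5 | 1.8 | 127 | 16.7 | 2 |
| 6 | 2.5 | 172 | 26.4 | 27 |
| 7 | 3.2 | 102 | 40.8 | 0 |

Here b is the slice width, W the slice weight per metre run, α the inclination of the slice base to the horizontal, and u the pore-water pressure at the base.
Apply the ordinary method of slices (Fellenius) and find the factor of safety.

FS = 1.43

Ordinary method of slices: FS = Σ[c'·Δl_i + (W_i cosα_i − u_i·Δl_i)·tanφ'] / Σ W_i sinα_i, with Δl_i = b_i / cosα_i.
Slice 1: Δl = 1.6/cos(-13.0°) = 1.642 m; N'_1 = 18·cos(-13.0°) − 4·1.642 = 11.0; c'Δl = 0.99; W sinα = -4.0
Slice 2: Δl = 1.4/cos(-6.6°) = 1.409 m; N'_2 = 42·cos(-6.6°) − 9·1.409 = 29.0; c'Δl = 0.85; W sinα = -4.8
Slice 3: Δl = 1.3/cos(-0.9°) = 1.300 m; N'_3 = 57·cos(-0.9°) − 7·1.300 = 47.9; c'Δl = 0.78; W sinα = -0.9
Slice 4: Δl = 2.6/cos7.3° = 2.621 m; N'_4 = 155·cos7.3° − 24·2.621 = 90.8; c'Δl = 1.57; W sinα = 19.7
Slice 5: Δl = 1.8/cos16.7° = 1.879 m; N'_5 = 127·cos16.7° − 2·1.879 = 117.9; c'Δl = 1.13; W sinα = 36.5
Slice 6: Δl = 2.5/cos26.4° = 2.791 m; N'_6 = 172·cos26.4° − 27·2.791 = 78.7; c'Δl = 1.67; W sinα = 76.5
Slice 7: Δl = 3.2/cos40.8° = 4.227 m; N'_7 = 102·cos40.8° − 0·4.227 = 77.2; c'Δl = 2.54; W sinα = 66.6
Σc'Δl = 9.5 kN/m; ΣN' = 452.5 kN/m; ΣW sinα = 189.5 kN/m
Resisting = 9.5 + 452.5·tan30.1° = 9.5 + 262.3 = 271.8 kN/m
FS = 271.8 / 189.5 = 1.434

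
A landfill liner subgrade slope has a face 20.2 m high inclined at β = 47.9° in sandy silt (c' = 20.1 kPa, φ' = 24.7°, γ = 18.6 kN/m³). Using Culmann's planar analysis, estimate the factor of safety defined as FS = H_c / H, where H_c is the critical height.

FS = 1.78

H_c = (4c'/γ) · sinβ cosφ' / [1 − cos(β − φ')]
    = (4·20.1/18.6) · sin47.9°·cos24.7° / [1 − cos23.2°]
    = 4.323 · 0.6741 / 0.0809 = 36.03 m
FS = H_c / H = 36.03 / 20.2 = 1.784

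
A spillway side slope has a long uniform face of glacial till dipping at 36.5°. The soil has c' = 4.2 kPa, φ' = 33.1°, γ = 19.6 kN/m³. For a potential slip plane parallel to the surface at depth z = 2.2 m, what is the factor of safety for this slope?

FS = 1.08

For an infinite slope with a slip plane parallel to the surface (no pore pressure): FS = [c' + γz cos²β tanφ'] / [γz sinβ cosβ].
γz = 19.6·2.2 = 43.12 kN/m²
Numerator = 4.2 + 43.12·cos²36.5°·tan33.1° = 4.2 + 43.12·0.6462·0.6519 = 22.364 kPa
Denominator = 43.12·sin36.5°·cos36.5° = 43.12·0.5948·0.8039 = 20.618 kPa
FS = 22.364 / 20.618 = 1.085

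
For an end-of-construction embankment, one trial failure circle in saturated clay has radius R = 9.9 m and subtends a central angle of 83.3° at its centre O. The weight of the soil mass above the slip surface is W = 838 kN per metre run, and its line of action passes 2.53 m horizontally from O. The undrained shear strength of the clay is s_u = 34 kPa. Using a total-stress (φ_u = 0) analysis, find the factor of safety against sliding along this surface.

FS = 2.29

Taking moments about the centre O, the resisting moment is provided by the undrained shear strength acting along the arc:
Arc length L_a = R·θ = 9.9·(83.3°·π/180) = 9.9·1.4539 = 14.39 m
M_R = s_u·L_a·R = 34·14.39·9.9 = 4844.8 kN·m/m
M_D = W·d = 838·2.53 = 2120.1 kN·m/m
FS = M_R / M_D = 4844.8 / 2120.1 = 2.285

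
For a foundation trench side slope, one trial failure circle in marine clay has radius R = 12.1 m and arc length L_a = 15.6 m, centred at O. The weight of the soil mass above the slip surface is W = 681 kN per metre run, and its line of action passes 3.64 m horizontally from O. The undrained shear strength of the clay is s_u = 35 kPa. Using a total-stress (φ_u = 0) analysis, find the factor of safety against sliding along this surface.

FS = 2.67

Taking moments about the centre O, the resisting moment is provided by the undrained shear strength acting along the arc:
M_R = s_u·L_a·R = 35·15.60·12.1 = 6606.6 kN·m/m
M_D = W·d = 681·3.64 = 2478.8 kN·m/m
FS = M_R / M_D = 6606.6 / 2478.8 = 2.665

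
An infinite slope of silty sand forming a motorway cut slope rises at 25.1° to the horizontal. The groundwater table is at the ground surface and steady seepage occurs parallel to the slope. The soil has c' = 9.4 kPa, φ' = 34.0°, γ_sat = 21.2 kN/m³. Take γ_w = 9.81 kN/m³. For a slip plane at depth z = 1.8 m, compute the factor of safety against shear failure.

With seepage parallel to the slope and the water table at the surface, the effective normal stress on the slip plane uses the buoyant unit weight γ' = γ_sat − γ_w while the driving shear stress uses γ_sat:
FS = [c' + γ' z cos²β tanφ'] / [γ_sat z sinβ cosβ]
γ' = 21.2 − 9.81 = 11.39 kN/m³
Numerator = 9.4 + 11.39·1.8·cos²25.1°·tan34.0° = 9.4 + 11.39·1.8·0.8201·0.6745 = 20.740 kPa
Denominator = 21.2·1.8·sin25.1°·cos25.1° = 21.2·1.8·0.4242·0.9056 = 14.659 kPa
FS = 20.740 / 14.659 = 1.415

FS = 1.41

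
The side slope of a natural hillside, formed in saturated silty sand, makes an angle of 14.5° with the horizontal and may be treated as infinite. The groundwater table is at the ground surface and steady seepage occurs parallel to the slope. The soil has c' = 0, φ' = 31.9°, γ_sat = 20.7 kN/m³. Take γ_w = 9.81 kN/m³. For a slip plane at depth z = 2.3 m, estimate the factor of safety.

FS = 1.27

With seepage parallel to the slope and the water table at the surface, the effective normal stress on the slip plane uses the buoyant unit weight γ' = γ_sat − γ_w while the driving shear stress uses γ_sat:
FS = [c' + γ' z cos²β tanφ'] / [γ_sat z sinβ cosβ]
(For c' = 0 this reduces to FS = (γ'/γ_sat)·tanφ'/tanβ.)
γ' = 20.7 − 9.81 = 10.89 kN/m³
Numerator = 0.0 + 10.89·2.3·cos²14.5°·tan31.9° = 0.0 + 10.89·2.3·0.9373·0.6224 = 14.613 kPa
Denominator = 20.7·2.3·sin14.5°·cos14.5° = 20.7·2.3·0.2504·0.9681 = 11.541 kPa
FS = 14.613 / 11.541 = 1.266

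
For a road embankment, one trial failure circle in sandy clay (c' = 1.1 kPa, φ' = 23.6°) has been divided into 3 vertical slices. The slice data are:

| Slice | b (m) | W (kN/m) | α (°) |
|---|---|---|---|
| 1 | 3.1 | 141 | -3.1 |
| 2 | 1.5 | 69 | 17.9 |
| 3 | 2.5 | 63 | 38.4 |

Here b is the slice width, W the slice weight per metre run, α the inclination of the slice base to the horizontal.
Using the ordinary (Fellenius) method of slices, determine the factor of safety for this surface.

Ordinary method of slices: FS = Σ[c'·Δl_i + (W_i cosα_i)·tanφ'] / Σ W_i sinα_i, with Δl_i = b_i / cosα_i.
Slice 1: Δl = 3.1/cos(-3.1°) = 3.105 m; N'_1 = 141·cos(-3.1°) = 140.8; c'Δl = 3.41; W sinα = -7.6
Slice 2: Δl = 1.5/cos17.9° = 1.576 m; N'_2 = 69·cos17.9° = 65.7; c'Δl = 1.73; W sinα = 21.2
Slice 3: Δl = 2.5/cos38.4° = 3.190 m; N'_3 = 63·cos38.4° = 49.4; c'Δl = 3.51; W sinα = 39.1
Σc'Δl = 8.7 kN/m; ΣN' = 255.8 kN/m; ΣW sinα = 52.7 kN/m
Resisting = 8.7 + 255.8·tan23.6° = 8.7 + 111.8 = 120.4 kN/m
FS = 120.4 / 52.7 = 2.284

FS = 2.28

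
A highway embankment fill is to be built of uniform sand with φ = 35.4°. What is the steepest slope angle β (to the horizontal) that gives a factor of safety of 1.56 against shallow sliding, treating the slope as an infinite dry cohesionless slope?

β = 24.5°

For an infinite dry cohesionless slope FS = tanφ/tanβ, so tanβ = tanφ / FS.
tanβ = tan35.4° / 1.56 = 0.7107 / 1.56 = 0.4556
β = arctan(0.4556) = 24.49°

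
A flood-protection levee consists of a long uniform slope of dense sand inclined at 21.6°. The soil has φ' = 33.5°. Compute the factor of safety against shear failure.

For a dry cohesionless infinite slope the factor of safety is FS = tanφ' / tanβ.
FS = tan33.5° / tan21.6° = 0.6619 / 0.3959 = 1.672

FS = 1.67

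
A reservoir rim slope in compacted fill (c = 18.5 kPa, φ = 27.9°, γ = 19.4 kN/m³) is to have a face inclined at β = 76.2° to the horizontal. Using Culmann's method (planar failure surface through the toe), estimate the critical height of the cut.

Culmann's analysis gives the critical failure plane at α_cr = (β + φ)/2 = (76.2 + 27.9)/2 = 52.0°, and the critical height
H_c = (4c/γ) · sinβ cosφ / [1 − cos(β − φ)]
    = (4·18.5/19.4) · sin76.2°·cos27.9° / [1 − cos(48.3°)]
    = 3.814 · 0.9711·0.8838 / [1 − 0.6652]
    = 3.814 · 0.8583 / 0.3348
    = 9.78 m

H_c = 9.78 m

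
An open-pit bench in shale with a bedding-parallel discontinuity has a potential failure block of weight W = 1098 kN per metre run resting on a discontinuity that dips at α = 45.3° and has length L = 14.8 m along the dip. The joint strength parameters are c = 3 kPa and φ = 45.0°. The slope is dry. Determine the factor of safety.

FS = 1.05

Resolving the block weight along and normal to the plane and applying the Mohr–Coulomb strength on the joint:
N' = W cosα = 1098·cos45.3° = 772.3 kN/m
Driving force T = W sinα = 1098·sin45.3° = 780.5 kN/m
Resisting force R = c·L + N'·tanφ = 3·14.8 + 772.3·tan45.0° = 44.4 + 772.3 = 816.7 kN/m
FS = R / T = 816.7 / 780.5 = 1.046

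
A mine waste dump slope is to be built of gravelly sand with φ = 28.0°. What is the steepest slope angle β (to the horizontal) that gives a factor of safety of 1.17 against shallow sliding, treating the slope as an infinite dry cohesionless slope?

β = 24.4°

For an infinite dry cohesionless slope FS = tanφ/tanβ, so tanβ = tanφ / FS.
tanβ = tan28.0° / 1.17 = 0.5317 / 1.17 = 0.4545
β = arctan(0.4545) = 24.44°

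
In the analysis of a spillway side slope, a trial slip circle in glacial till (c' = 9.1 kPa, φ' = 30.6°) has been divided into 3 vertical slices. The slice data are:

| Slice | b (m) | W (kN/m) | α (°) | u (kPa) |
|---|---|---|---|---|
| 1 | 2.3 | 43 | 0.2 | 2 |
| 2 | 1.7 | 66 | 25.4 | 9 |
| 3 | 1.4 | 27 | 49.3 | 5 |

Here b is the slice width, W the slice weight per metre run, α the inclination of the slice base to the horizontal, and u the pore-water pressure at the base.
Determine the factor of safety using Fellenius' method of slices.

FS = 2.24

Ordinary method of slices: FS = Σ[c'·Δl_i + (W_i cosα_i − u_i·Δl_i)·tanφ'] / Σ W_i sinα_i, with Δl_i = b_i / cosα_i.
Slice 1: Δl = 2.3/cos0.2° = 2.300 m; N'_1 = 43·cos0.2° − 2·2.300 = 38.4; c'Δl = 20.93; W sinα = 0.2
Slice 2: Δl = 1.7/cos25.4° = 1.882 m; N'_2 = 66·cos25.4° − 9·1.882 = 42.7; c'Δl = 17.13; W sinα = 28.3
Slice 3: Δl = 1.4/cos49.3° = 2.147 m; N'_3 = 27·cos49.3° − 5·2.147 = 6.9; c'Δl = 19.54; W sinα = 20.5
Σc'Δl = 57.6 kN/m; ΣN' = 88.0 kN/m; ΣW sinα = 48.9 kN/m
Resisting = 57.6 + 88.0·tan30.6° = 57.6 + 52.0 = 109.6 kN/m
FS = 109.6 / 48.9 = 2.240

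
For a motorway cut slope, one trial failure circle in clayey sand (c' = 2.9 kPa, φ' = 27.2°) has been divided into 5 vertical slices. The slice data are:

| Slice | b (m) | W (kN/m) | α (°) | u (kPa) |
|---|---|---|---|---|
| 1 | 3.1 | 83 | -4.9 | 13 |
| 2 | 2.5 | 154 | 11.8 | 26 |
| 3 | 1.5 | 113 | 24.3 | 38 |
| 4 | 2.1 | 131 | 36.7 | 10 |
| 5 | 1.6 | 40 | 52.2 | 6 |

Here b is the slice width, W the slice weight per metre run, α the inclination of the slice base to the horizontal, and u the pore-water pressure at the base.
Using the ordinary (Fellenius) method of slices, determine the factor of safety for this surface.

FS = 0.93

Ordinary method of slices: FS = Σ[c'·Δl_i + (W_i cosα_i − u_i·Δl_i)·tanφ'] / Σ W_i sinα_i, with Δl_i = b_i / cosα_i.
Slice 1: Δl = 3.1/cos(-4.9°) = 3.111 m; N'_1 = 83·cos(-4.9°) − 13·3.111 = 42.2; c'Δl = 9.02; W sinα = -7.1
Slice 2: Δl = 2.5/cos11.8° = 2.554 m; N'_2 = 154·cos11.8° − 26·2.554 = 84.3; c'Δl = 7.41; W sinα = 31.5
Slice 3: Δl = 1.5/cos24.3° = 1.646 m; N'_3 = 113·cos24.3° − 38·1.646 = 40.4; c'Δl = 4.77; W sinα = 46.5
Slice 4: Δl = 2.1/cos36.7° = 2.619 m; N'_4 = 131·cos36.7° − 10·2.619 = 78.8; c'Δl = 7.60; W sinα = 78.3
Slice 5: Δl = 1.6/cos52.2° = 2.611 m; N'_5 = 40·cos52.2° − 6·2.611 = 8.9; c'Δl = 7.57; W sinα = 31.6
Σc'Δl = 36.4 kN/m; ΣN' = 254.7 kN/m; ΣW sinα = 180.8 kN/m
Resisting = 36.4 + 254.7·tan27.2° = 36.4 + 130.9 = 167.3 kN/m
FS = 167.3 / 180.8 = 0.925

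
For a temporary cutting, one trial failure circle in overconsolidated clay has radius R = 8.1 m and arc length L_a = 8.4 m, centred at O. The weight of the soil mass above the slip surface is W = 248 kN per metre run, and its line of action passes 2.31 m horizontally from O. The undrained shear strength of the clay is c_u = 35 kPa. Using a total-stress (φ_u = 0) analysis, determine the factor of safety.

FS = 4.16

Taking moments about the centre O, the resisting moment is provided by the undrained shear strength acting along the arc:
M_R = c_u·L_a·R = 35·8.40·8.1 = 2381.4 kN·m/m
M_D = W·d = 248·2.31 = 572.9 kN·m/m
FS = M_R / M_D = 2381.4 / 572.9 = 4.157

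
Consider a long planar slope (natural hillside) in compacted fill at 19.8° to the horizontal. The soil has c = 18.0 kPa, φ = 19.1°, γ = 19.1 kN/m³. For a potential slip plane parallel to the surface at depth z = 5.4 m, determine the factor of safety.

FS = 1.51

For an infinite slope with a slip plane parallel to the surface (no pore pressure): FS = [c + γz cos²β tanφ] / [γz sinβ cosβ].
γz = 19.1·5.4 = 103.14 kN/m²
Numerator = 18.0 + 103.14·cos²19.8°·tan19.1° = 18.0 + 103.14·0.8853·0.3463 = 49.617 kPa
Denominator = 103.14·sin19.8°·cos19.8° = 103.14·0.3387·0.9409 = 32.872 kPa
FS = 49.617 / 32.872 = 1.509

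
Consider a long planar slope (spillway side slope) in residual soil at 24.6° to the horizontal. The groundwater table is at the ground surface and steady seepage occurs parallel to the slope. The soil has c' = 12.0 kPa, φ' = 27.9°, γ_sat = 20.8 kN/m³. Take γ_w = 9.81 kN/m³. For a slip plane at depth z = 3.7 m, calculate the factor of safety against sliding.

FS = 1.02

With seepage parallel to the slope and the water table at the surface, the effective normal stress on the slip plane uses the buoyant unit weight γ' = γ_sat − γ_w while the driving shear stress uses γ_sat:
FS = [c' + γ' z cos²β tanφ'] / [γ_sat z sinβ cosβ]
γ' = 20.8 − 9.81 = 10.99 kN/m³
Numerator = 12.0 + 10.99·3.7·cos²24.6°·tan27.9° = 12.0 + 10.99·3.7·0.8267·0.5295 = 29.799 kPa
Denominator = 20.8·3.7·sin24.6°·cos24.6° = 20.8·3.7·0.4163·0.9092 = 29.129 kPa
FS = 29.799 / 29.129 = 1.023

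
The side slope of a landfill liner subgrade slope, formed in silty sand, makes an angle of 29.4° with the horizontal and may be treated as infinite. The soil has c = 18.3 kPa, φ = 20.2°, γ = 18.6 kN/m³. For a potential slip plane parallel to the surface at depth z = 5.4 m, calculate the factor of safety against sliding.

For an infinite slope with a slip plane parallel to the surface (no pore pressure): FS = [c + γz cos²β tanφ] / [γz sinβ cosβ].
γz = 18.6·5.4 = 100.44 kN/m²
Numerator = 18.3 + 100.44·cos²29.4°·tan20.2° = 18.3 + 100.44·0.7590·0.3679 = 46.349 kPa
Denominator = 100.44·sin29.4°·cos29.4° = 100.44·0.4909·0.8712 = 42.956 kPa
FS = 46.349 / 42.956 = 1.079

FS = 1.08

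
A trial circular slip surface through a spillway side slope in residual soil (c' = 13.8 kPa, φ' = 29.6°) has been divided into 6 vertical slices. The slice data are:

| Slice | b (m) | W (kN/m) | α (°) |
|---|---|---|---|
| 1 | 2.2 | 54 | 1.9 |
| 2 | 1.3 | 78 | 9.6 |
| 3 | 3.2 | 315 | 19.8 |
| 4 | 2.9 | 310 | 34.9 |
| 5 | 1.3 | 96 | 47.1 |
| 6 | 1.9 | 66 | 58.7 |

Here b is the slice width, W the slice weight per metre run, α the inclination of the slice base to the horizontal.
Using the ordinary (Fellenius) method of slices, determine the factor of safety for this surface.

Ordinary method of slices: FS = Σ[c'·Δl_i + (W_i cosα_i)·tanφ'] / Σ W_i sinα_i, with Δl_i = b_i / cosα_i.
Slice 1: Δl = 2.2/cos1.9° = 2.201 m; N'_1 = 54·cos1.9° = 54.0; c'Δl = 30.38; W sinα = 1.8
Slice 2: Δl = 1.3/cos9.6° = 1.318 m; N'_2 = 78·cos9.6° = 76.9; c'Δl = 18.19; W sinα = 13.0
Slice 3: Δl = 3.2/cos19.8° = 3.401 m; N'_3 = 315·cos19.8° = 296.4; c'Δl = 46.93; W sinα = 106.7
Slice 4: Δl = 2.9/cos34.9° = 3.536 m; N'_4 = 310·cos34.9° = 254.2; c'Δl = 48.80; W sinα = 177.4
Slice 5: Δl = 1.3/cos47.1° = 1.910 m; N'_5 = 96·cos47.1° = 65.3; c'Δl = 26.35; W sinα = 70.3
Slice 6: Δl = 1.9/cos58.7° = 3.657 m; N'_6 = 66·cos58.7° = 34.3; c'Δl = 50.47; W sinα = 56.4
Σc'Δl = 221.1 kN/m; ΣN' = 781.1 kN/m; ΣW sinα = 425.6 kN/m
Resisting = 221.1 + 781.1·tan29.6° = 221.1 + 443.7 = 664.9 kN/m
FS = 664.9 / 425.6 = 1.562

FS = 1.56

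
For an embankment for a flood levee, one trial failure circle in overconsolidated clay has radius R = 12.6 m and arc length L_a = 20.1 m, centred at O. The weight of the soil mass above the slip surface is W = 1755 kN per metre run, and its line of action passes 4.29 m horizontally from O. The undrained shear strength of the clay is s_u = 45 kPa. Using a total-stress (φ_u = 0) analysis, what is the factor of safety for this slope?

FS = 1.51

Taking moments about the centre O, the resisting moment is provided by the undrained shear strength acting along the arc:
M_R = s_u·L_a·R = 45·20.10·12.6 = 11396.7 kN·m/m
M_D = W·d = 1755·4.29 = 7528.9 kN·m/m
FS = M_R / M_D = 11396.7 / 7528.9 = 1.514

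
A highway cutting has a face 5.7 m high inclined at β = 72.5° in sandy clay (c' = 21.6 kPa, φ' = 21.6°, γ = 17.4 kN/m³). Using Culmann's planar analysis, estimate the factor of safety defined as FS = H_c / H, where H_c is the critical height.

FS = 2.09

H_c = (4c'/γ) · sinβ cosφ' / [1 − cos(β − φ')]
    = (4·21.6/17.4) · sin72.5°·cos21.6° / [1 − cos50.9°]
    = 4.966 · 0.8867 / 0.3693 = 11.92 m
FS = H_c / H = 11.92 / 5.7 = 2.092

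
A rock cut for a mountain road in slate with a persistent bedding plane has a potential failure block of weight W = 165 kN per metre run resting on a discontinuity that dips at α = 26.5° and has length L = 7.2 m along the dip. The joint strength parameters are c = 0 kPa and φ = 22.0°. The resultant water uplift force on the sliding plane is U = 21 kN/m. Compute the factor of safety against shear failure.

Resolving the block weight along and normal to the plane and applying the Mohr–Coulomb strength on the joint:
N' = W cosα − U = 165·cos26.5° − 21 = 126.7 kN/m
Driving force T = W sinα = 165·sin26.5° = 73.6 kN/m
Resisting force R = c·L + N'·tanφ = 0·7.2 + 126.7·tan22.0° = 0.0 + 51.2 = 51.2 kN/m
FS = R / T = 51.2 / 73.6 = 0.695

FS = 0.70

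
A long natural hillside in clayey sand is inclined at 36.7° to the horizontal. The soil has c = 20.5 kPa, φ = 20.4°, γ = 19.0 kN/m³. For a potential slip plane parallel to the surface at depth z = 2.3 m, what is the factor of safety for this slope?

For an infinite slope with a slip plane parallel to the surface (no pore pressure): FS = [c + γz cos²β tanφ] / [γz sinβ cosβ].
γz = 19.0·2.3 = 43.70 kN/m²
Numerator = 20.5 + 43.70·cos²36.7°·tan20.4° = 20.5 + 43.70·0.6428·0.3719 = 30.947 kPa
Denominator = 43.70·sin36.7°·cos36.7° = 43.70·0.5976·0.8018 = 20.939 kPa
FS = 30.947 / 20.939 = 1.478

FS = 1.48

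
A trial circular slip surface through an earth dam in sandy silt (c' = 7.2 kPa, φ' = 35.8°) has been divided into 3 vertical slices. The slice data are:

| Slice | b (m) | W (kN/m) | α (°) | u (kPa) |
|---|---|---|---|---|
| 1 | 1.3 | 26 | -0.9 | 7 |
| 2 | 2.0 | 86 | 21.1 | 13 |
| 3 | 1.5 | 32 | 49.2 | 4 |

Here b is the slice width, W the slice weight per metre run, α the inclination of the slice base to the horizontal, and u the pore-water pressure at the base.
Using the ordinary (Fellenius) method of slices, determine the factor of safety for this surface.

FS = 1.82

Ordinary method of slices: FS = Σ[c'·Δl_i + (W_i cosα_i − u_i·Δl_i)·tanφ'] / Σ W_i sinα_i, with Δl_i = b_i / cosα_i.
Slice 1: Δl = 1.3/cos(-0.9°) = 1.300 m; N'_1 = 26·cos(-0.9°) − 7·1.300 = 16.9; c'Δl = 9.36; W sinα = -0.4
Slice 2: Δl = 2.0/cos21.1° = 2.144 m; N'_2 = 86·cos21.1° − 13·2.144 = 52.4; c'Δl = 15.43; W sinα = 31.0
Slice 3: Δl = 1.5/cos49.2° = 2.296 m; N'_3 = 32·cos49.2° − 4·2.296 = 11.7; c'Δl = 16.53; W sinα = 24.2
Σc'Δl = 41.3 kN/m; ΣN' = 81.0 kN/m; ΣW sinα = 54.8 kN/m
Resisting = 41.3 + 81.0·tan35.8° = 41.3 + 58.4 = 99.7 kN/m
FS = 99.7 / 54.8 = 1.821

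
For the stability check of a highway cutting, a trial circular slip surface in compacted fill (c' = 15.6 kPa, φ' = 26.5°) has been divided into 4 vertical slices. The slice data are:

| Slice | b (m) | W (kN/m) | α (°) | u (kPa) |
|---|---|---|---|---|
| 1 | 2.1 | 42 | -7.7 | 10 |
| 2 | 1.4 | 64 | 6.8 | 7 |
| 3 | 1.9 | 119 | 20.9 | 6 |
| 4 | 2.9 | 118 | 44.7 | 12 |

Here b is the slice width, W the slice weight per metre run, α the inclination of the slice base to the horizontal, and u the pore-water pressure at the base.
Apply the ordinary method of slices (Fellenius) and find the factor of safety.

FS = 1.99

Ordinary method of slices: FS = Σ[c'·Δl_i + (W_i cosα_i − u_i·Δl_i)·tanφ'] / Σ W_i sinα_i, with Δl_i = b_i / cosα_i.
Slice 1: Δl = 2.1/cos(-7.7°) = 2.119 m; N'_1 = 42·cos(-7.7°) − 10·2.119 = 20.4; c'Δl = 33.06; W sinα = -5.6
Slice 2: Δl = 1.4/cos6.8° = 1.410 m; N'_2 = 64·cos6.8° − 7·1.410 = 53.7; c'Δl = 21.99; W sinα = 7.6
Slice 3: Δl = 1.9/cos20.9° = 2.034 m; N'_3 = 119·cos20.9° − 6·2.034 = 99.0; c'Δl = 31.73; W sinα = 42.5
Slice 4: Δl = 2.9/cos44.7° = 4.080 m; N'_4 = 118·cos44.7° − 12·4.080 = 34.9; c'Δl = 63.65; W sinα = 83.0
Σc'Δl = 150.4 kN/m; ΣN' = 208.0 kN/m; ΣW sinα = 127.4 kN/m
Resisting = 150.4 + 208.0·tan26.5° = 150.4 + 103.7 = 254.1 kN/m
FS = 254.1 / 127.4 = 1.995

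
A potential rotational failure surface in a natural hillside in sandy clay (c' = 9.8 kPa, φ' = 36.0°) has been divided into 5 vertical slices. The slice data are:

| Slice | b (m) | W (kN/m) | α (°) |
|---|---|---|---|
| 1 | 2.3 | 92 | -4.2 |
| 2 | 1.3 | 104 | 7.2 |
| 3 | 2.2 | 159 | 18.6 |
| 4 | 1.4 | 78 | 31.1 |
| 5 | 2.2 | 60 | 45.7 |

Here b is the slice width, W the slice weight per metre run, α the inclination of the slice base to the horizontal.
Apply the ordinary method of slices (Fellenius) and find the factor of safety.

FS = 3.10

Ordinary method of slices: FS = Σ[c'·Δl_i + (W_i cosα_i)·tanφ'] / Σ W_i sinα_i, with Δl_i = b_i / cosα_i.
Slice 1: Δl = 2.3/cos(-4.2°) = 2.306 m; N'_1 = 92·cos(-4.2°) = 91.8; c'Δl = 22.60; W sinα = -6.7
Slice 2: Δl = 1.3/cos7.2° = 1.310 m; N'_2 = 104·cos7.2° = 103.2; c'Δl = 12.84; W sinα = 13.0
Slice 3: Δl = 2.2/cos18.6° = 2.321 m; N'_3 = 159·cos18.6° = 150.7; c'Δl = 22.75; W sinα = 50.7
Slice 4: Δl = 1.4/cos31.1° = 1.635 m; N'_4 = 78·cos31.1° = 66.8; c'Δl = 16.02; W sinα = 40.3
Slice 5: Δl = 2.2/cos45.7° = 3.150 m; N'_5 = 60·cos45.7° = 41.9; c'Δl = 30.87; W sinα = 42.9
Σc'Δl = 105.1 kN/m; ΣN' = 454.3 kN/m; ΣW sinα = 140.2 kN/m
Resisting = 105.1 + 454.3·tan36.0° = 105.1 + 330.1 = 435.2 kN/m
FS = 435.2 / 140.2 = 3.103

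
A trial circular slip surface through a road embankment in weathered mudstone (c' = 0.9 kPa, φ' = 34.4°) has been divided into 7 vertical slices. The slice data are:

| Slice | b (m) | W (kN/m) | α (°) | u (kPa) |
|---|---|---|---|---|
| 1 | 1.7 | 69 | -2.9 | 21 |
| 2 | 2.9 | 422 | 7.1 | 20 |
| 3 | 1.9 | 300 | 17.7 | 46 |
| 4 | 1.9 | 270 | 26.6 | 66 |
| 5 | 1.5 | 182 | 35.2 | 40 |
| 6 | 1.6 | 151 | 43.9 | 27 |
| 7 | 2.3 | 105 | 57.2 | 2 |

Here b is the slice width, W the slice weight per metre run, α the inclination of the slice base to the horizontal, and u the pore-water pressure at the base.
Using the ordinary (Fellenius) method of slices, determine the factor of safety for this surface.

Ordinary method of slices: FS = Σ[c'·Δl_i + (W_i cosα_i − u_i·Δl_i)·tanφ'] / Σ W_i sinα_i, with Δl_i = b_i / cosα_i.
Slice 1: Δl = 1.7/cos(-2.9°) = 1.702 m; N'_1 = 69·cos(-2.9°) − 21·1.702 = 33.2; c'Δl = 1.53; W sinα = -3.5
Slice 2: Δl = 2.9/cos7.1° = 2.922 m; N'_2 = 422·cos7.1° − 20·2.922 = 360.3; c'Δl = 2.63; W sinα = 52.2
Slice 3: Δl = 1.9/cos17.7° = 1.994 m; N'_3 = 300·cos17.7° − 46·1.994 = 194.1; c'Δl = 1.79; W sinα = 91.2
Slice 4: Δl = 1.9/cos26.6° = 2.125 m; N'_4 = 270·cos26.6° − 66·2.125 = 101.2; c'Δl = 1.91; W sinα = 120.9
Slice 5: Δl = 1.5/cos35.2° = 1.836 m; N'_5 = 182·cos35.2° − 40·1.836 = 75.3; c'Δl = 1.65; W sinα = 104.9
Slice 6: Δl = 1.6/cos43.9° = 2.221 m; N'_6 = 151·cos43.9° − 27·2.221 = 48.8; c'Δl = 2.00; W sinα = 104.7
Slice 7: Δl = 2.3/cos57.2° = 4.246 m; N'_7 = 105·cos57.2° − 2·4.246 = 48.4; c'Δl = 3.82; W sinα = 88.3
Σc'Δl = 15.3 kN/m; ΣN' = 861.2 kN/m; ΣW sinα = 558.6 kN/m
Resisting = 15.3 + 861.2·tan34.4° = 15.3 + 589.7 = 605.0 kN/m
FS = 605.0 / 558.6 = 1.083

FS = 1.08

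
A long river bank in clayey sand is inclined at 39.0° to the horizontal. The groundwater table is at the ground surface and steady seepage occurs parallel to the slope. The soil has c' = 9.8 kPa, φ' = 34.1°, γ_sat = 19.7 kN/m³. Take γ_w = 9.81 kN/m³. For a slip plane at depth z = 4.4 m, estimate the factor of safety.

With seepage parallel to the slope and the water table at the surface, the effective normal stress on the slip plane uses the buoyant unit weight γ' = γ_sat − γ_w while the driving shear stress uses γ_sat:
FS = [c' + γ' z cos²β tanφ'] / [γ_sat z sinβ cosβ]
γ' = 19.7 − 9.81 = 9.89 kN/m³
Numerator = 9.8 + 9.89·4.4·cos²39.0°·tan34.1° = 9.8 + 9.89·4.4·0.6040·0.6771 = 27.594 kPa
Denominator = 19.7·4.4·sin39.0°·cos39.0° = 19.7·4.4·0.6293·0.7771 = 42.393 kPa
FS = 27.594 / 42.393 = 0.651

FS = 0.65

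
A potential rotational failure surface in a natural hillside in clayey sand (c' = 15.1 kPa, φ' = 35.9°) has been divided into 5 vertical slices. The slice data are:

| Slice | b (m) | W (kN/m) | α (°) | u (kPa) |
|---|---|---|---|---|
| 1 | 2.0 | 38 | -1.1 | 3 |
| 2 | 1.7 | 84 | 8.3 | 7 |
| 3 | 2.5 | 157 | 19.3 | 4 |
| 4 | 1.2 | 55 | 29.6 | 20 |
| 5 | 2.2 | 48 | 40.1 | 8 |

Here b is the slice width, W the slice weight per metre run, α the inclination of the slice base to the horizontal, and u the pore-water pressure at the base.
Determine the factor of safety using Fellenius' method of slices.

FS = 2.96

Ordinary method of slices: FS = Σ[c'·Δl_i + (W_i cosα_i − u_i·Δl_i)·tanφ'] / Σ W_i sinα_i, with Δl_i = b_i / cosα_i.
Slice 1: Δl = 2.0/cos(-1.1°) = 2.000 m; N'_1 = 38·cos(-1.1°) − 3·2.000 = 32.0; c'Δl = 30.21; W sinα = -0.7
Slice 2: Δl = 1.7/cos8.3° = 1.718 m; N'_2 = 84·cos8.3° − 7·1.718 = 71.1; c'Δl = 25.94; W sinα = 12.1
Slice 3: Δl = 2.5/cos19.3° = 2.649 m; N'_3 = 157·cos19.3° − 4·2.649 = 137.6; c'Δl = 40.00; W sinα = 51.9
Slice 4: Δl = 1.2/cos29.6° = 1.380 m; N'_4 = 55·cos29.6° − 20·1.380 = 20.2; c'Δl = 20.84; W sinα = 27.2
Slice 5: Δl = 2.2/cos40.1° = 2.876 m; N'_5 = 48·cos40.1° − 8·2.876 = 13.7; c'Δl = 43.43; W sinα = 30.9
Σc'Δl = 160.4 kN/m; ΣN' = 274.6 kN/m; ΣW sinα = 121.4 kN/m
Resisting = 160.4 + 274.6·tan35.9° = 160.4 + 198.8 = 359.2 kN/m
FS = 359.2 / 121.4 = 2.959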